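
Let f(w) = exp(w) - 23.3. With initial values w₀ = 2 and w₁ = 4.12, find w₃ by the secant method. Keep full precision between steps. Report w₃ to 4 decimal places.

Secant update: w_(k+1) = w_k − f(w_k)·(w_k − w_(k-1))/(f(w_k) − f(w_(k-1))).
f(w_0) = -15.910944, f(w_1) = 38.259242
w_2 = 4.120000 - (38.259242)·(4.120000 - 2.000000)/(38.259242 - (-15.910944)) = 2.622689; f(w_2) = -9.527286
w_3 = 2.622689 - (-9.527286)·(2.622689 - 4.120000)/(-9.527286 - (38.259242)) = 2.921211; f(w_3) = -4.736247

2.9212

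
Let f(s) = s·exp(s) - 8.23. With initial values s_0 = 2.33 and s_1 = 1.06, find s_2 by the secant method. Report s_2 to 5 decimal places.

1.37436

f(s_0) = 15.717604, f(s_1) = -5.170447
s_2 = 1.060000 - (-5.170447)·(1.060000 - 2.330000)/(-5.170447 - (15.717604)) = 1.374365; f(s_2) = -2.797734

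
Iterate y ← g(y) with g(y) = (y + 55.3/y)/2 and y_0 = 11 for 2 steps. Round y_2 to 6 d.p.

7.457187

y_1 = g(11.000000) = 8.013636
y_2 = g(8.013636) = 7.457187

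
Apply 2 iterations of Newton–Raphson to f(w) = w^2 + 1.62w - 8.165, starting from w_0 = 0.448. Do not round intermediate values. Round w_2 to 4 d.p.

f'(w) = 2w + 1.62
w_0 = 0.448000: f = -7.238536, f' = 2.516000 → w_1 = 0.448000 - (-7.238536)/(2.516000) = 3.325002
w_1 = 3.325002: f = 8.277138, f' = 8.270003 → w_2 = 3.325002 - (8.277138)/(8.270003) = 2.324139

2.3241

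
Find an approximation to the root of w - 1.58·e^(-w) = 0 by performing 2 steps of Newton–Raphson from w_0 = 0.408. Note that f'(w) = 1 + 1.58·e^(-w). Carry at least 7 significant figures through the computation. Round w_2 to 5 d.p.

w_0 = 0.408000: f = -0.642667, f' = 2.050667 → w_1 = 0.408000 - (-0.642667)/(2.050667) = 0.721394
w_1 = 0.721394: f = -0.046603, f' = 1.767997 → w_2 = 0.721394 - (-0.046603)/(1.767997) = 0.747753

0.74775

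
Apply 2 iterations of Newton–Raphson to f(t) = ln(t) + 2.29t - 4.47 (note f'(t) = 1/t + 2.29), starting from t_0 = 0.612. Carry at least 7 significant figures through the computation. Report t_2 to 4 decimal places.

Newton update: t ← t − f(t)/f'(t).
t_0 = 0.612000: f = -3.559543, f' = 3.923987 → t_1 = 0.612000 - (-3.559543)/(3.923987) = 1.519124
t_1 = 1.519124: f = -0.573072, f' = 2.948274 → t_2 = 1.519124 - (-0.573072)/(2.948274) = 1.713499

1.7135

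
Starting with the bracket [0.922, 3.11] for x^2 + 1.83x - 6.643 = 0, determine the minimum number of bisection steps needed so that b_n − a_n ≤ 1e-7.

25

Initial width b − a = 3.11 − 0.922 = 2.188000.
After n steps the width is (b−a)/2^n; need (b−a)/2^n ≤ 1e-7.
So n ≥ log₂(2.188000/1e-7) = log₂(21880000.0000) ≈ 24.3831.
Hence n = 25.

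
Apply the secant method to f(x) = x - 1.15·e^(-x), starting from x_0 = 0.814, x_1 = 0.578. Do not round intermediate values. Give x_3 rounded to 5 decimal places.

0.61917

f(x_0) = 0.304455, f(x_1) = -0.067172
x_2 = 0.578000 - (-0.067172)·(0.578000 - 0.814000)/(-0.067172 - (0.304455)) = 0.620657; f(x_2) = 0.002428
x_3 = 0.620657 - (0.002428)·(0.620657 - 0.578000)/(0.002428 - (-0.067172)) = 0.619169; f(x_3) = 0.000019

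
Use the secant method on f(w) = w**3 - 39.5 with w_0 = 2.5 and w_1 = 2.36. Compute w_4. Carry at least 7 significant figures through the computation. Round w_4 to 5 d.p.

Secant update: w_(k+1) = w_k − f(w_k)·(w_k − w_(k-1))/(f(w_k) − f(w_(k-1))).
f(w_0) = -23.875000, f(w_1) = -26.355744
w_2 = 2.360000 - (-26.355744)·(2.360000 - 2.500000)/(-26.355744 - (-23.875000)) = 3.847378; f(w_2) = 17.450113
w_3 = 3.847378 - (17.450113)·(3.847378 - 2.360000)/(17.450113 - (-26.355744)) = 3.254879; f(w_3) = -5.017029
w_4 = 3.254879 - (-5.017029)·(3.254879 - 3.847378)/(-5.017029 - (17.450113)) = 3.387187; f(w_4) = -0.638670

3.38719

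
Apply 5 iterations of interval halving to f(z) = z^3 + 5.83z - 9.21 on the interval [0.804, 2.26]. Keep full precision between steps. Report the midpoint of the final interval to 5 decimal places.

f(0.804000) = -4.002962, f(2.260000) = 15.508976 (opposite signs)
step 1: m = 1.532000, f(m) = 3.317201 > 0 → root in [0.804000, 1.532000]
step 2: m = 1.168000, f(m) = -0.807146 < 0 → root in [1.168000, 1.532000]
step 3: m = 1.350000, f(m) = 1.120875 > 0 → root in [1.168000, 1.350000]
step 4: m = 1.259000, f(m) = 0.125587 > 0 → root in [1.168000, 1.259000]
step 5: m = 1.213500, f(m) = -0.348316 < 0 → root in [1.213500, 1.259000]
Midpoint of [1.213500, 1.259000] = 1.236250

1.23625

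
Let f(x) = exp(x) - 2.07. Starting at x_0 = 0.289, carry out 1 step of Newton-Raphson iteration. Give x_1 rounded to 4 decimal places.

f'(x) = exp(x)
x_0 = 0.289000: f = -0.734908, f' = 1.335092 → x_1 = 0.289000 - (-0.734908)/(1.335092) = 0.839455

0.8395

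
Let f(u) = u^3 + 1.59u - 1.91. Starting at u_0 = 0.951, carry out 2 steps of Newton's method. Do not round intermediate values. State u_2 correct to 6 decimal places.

f'(u) = 3u^2 + 1.59
u_0 = 0.951000: f = 0.462175, f' = 4.303203 → u_1 = 0.951000 - (0.462175)/(4.303203) = 0.843597
u_1 = 0.843597: f = 0.031671, f' = 3.724970 → u_2 = 0.843597 - (0.031671)/(3.724970) = 0.835095

0.835095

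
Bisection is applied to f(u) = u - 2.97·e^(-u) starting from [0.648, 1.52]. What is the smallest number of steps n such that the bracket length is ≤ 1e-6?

Initial width b − a = 1.52 − 0.648 = 0.872000.
After n steps the width is (b−a)/2^n; need (b−a)/2^n ≤ 1e-6.
So n ≥ log₂(0.872000/1e-6) = log₂(872000.0000) ≈ 19.7340.
Hence n = 20.

20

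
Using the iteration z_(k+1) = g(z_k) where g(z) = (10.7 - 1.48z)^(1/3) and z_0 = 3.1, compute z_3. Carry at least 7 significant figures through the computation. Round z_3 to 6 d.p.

z_1 = g(3.100000) = 1.828357
z_2 = g(1.828357) = 1.999502
z_3 = g(1.999502) = 1.978157

1.978157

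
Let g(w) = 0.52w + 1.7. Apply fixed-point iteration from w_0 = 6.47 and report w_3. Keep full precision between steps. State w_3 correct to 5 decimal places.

w_1 = g(6.470000) = 5.064400
w_2 = g(5.064400) = 4.333488
w_3 = g(4.333488) = 3.953414

3.95341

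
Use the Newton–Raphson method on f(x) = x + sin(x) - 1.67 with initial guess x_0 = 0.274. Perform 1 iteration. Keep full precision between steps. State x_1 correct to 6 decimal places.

Newton update: x ← x − f(x)/f'(x).
f'(x) = 1 + cos(x)
x_0 = 0.274000: f = -1.125416, f' = 1.962696 → x_1 = 0.274000 - (-1.125416)/(1.962696) = 0.847403

0.847403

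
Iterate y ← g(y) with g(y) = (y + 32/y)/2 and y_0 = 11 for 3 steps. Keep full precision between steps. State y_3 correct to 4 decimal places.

y_1 = g(11.000000) = 6.954545
y_2 = g(6.954545) = 5.777926
y_3 = g(5.777926) = 5.658123

5.6581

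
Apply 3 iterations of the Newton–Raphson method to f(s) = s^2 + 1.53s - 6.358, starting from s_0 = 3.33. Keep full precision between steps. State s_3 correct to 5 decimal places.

f'(s) = 2s + 1.53
s_0 = 3.330000: f = 9.825800, f' = 8.190000 → s_1 = 3.330000 - (9.825800)/(8.190000) = 2.130269
s_1 = 2.130269: f = 1.439355, f' = 5.790537 → s_2 = 2.130269 - (1.439355)/(5.790537) = 1.881698
s_2 = 1.881698: f = 0.061787, f' = 5.293397 → s_3 = 1.881698 - (0.061787)/(5.293397) = 1.870026

1.87003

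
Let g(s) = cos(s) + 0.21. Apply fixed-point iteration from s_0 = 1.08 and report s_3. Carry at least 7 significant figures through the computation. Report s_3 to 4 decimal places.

0.7614

s_1 = g(1.080000) = 0.681328
s_2 = g(0.681328) = 0.986737
s_3 = g(0.986737) = 0.761415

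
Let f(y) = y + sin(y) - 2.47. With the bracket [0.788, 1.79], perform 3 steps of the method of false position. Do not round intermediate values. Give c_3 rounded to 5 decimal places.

False-position update: c = (a·f(b) − b·f(a))/(f(b) − f(a)); replace the endpoint whose sign matches f(c).
f(0.788000) = -0.973056, f(1.790000) = 0.296071
step 1: c = 1.556246, f(c) = 0.086140 > 0 → new bracket [0.788000, 1.556246]
step 2: c = 1.493768, f(c) = 0.020802 > 0 → new bracket [0.788000, 1.493768]
step 3: c = 1.478995, f(c) = 0.004785 > 0 → new bracket [0.788000, 1.478995]

1.47900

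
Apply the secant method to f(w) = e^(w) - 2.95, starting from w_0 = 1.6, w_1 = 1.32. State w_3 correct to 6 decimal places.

1.087990

f(w_0) = 2.003032, f(w_1) = 0.793421
w_2 = 1.320000 - (0.793421)·(1.320000 - 1.600000)/(0.793421 - (2.003032)) = 1.136339; f(w_2) = 0.165343
w_3 = 1.136339 - (0.165343)·(1.136339 - 1.320000)/(0.165343 - (0.793421)) = 1.087990; f(w_3) = 0.018302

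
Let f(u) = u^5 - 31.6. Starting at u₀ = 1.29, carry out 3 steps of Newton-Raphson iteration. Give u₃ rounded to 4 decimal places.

f'(u) = 5u⁴
u_0 = 1.290000: f = -28.027695, f' = 13.846144 → u_1 = 1.290000 - (-28.027695)/(13.846144) = 3.314224
u_1 = 3.314224: f = 368.261124, f' = 603.250028 → u_2 = 3.314224 - (368.261124)/(603.250028) = 2.703762
u_2 = 2.703762: f = 112.891498, f' = 267.204544 → u_3 = 2.703762 - (112.891498)/(267.204544) = 2.281271

2.2813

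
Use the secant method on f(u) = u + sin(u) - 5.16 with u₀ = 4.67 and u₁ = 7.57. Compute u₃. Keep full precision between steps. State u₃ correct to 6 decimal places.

Secant update: u_(k+1) = u_k − f(u_k)·(u_k − u_(k-1))/(f(u_k) − f(u_(k-1))).
f(u_0) = -1.489102, f(u_1) = 3.369947
u_2 = 7.570000 - (3.369947)·(7.570000 - 4.670000)/(3.369947 - (-1.489102)) = 5.558733; f(u_2) = -0.263993
u_3 = 5.558733 - (-0.263993)·(5.558733 - 7.570000)/(-0.263993 - (3.369947)) = 5.704844; f(u_3) = -0.001791

5.704844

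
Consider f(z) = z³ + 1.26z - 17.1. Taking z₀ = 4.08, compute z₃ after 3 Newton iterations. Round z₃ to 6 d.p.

2.417091

f'(z) = 3z² + 1.26
z_0 = 4.080000: f = 55.958112, f' = 51.199200 → z_1 = 4.080000 - (55.958112)/(51.199200) = 2.987051
z_1 = 2.987051: f = 13.315570, f' = 28.027422 → z_2 = 2.987051 - (13.315570)/(28.027422) = 2.511960
z_2 = 2.511960: f = 1.915400, f' = 20.189833 → z_3 = 2.511960 - (1.915400)/(20.189833) = 2.417091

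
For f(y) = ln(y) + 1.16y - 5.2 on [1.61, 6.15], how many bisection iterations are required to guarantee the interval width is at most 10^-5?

19

Initial width b − a = 6.15 − 1.61 = 4.540000.
After n steps the width is (b−a)/2^n; need (b−a)/2^n ≤ 10^-5.
So n ≥ log₂(4.540000/10^-5) = log₂(454000.0000) ≈ 18.7923.
Hence n = 19.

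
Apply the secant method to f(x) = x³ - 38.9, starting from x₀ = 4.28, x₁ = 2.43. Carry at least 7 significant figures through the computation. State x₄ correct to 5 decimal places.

3.38137

Secant update: x_(k+1) = x_k − f(x_k)·(x_k − x_(k-1))/(f(x_k) − f(x_(k-1))).
f(x_0) = 39.502752, f(x_1) = -24.551093
x_2 = 2.430000 - (-24.551093)·(2.430000 - 4.280000)/(-24.551093 - (39.502752)) = 3.139083; f(x_2) = -7.967958
x_3 = 3.139083 - (-7.967958)·(3.139083 - 2.430000)/(-7.967958 - (-24.551093)) = 3.479788; f(x_3) = 3.236486
x_4 = 3.479788 - (3.236486)·(3.479788 - 3.139083)/(3.236486 - (-7.967958)) = 3.381373; f(x_4) = -0.238455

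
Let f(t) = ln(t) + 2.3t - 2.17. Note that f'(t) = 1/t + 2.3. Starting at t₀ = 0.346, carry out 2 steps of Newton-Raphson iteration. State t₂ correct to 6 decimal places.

0.956798

Newton update: t ← t − f(t)/f'(t).
t_0 = 0.346000: f = -2.435517, f' = 5.190173 → t_1 = 0.346000 - (-2.435517)/(5.190173) = 0.815255
t_1 = 0.815255: f = -0.499167, f' = 3.526610 → t_2 = 0.815255 - (-0.499167)/(3.526610) = 0.956798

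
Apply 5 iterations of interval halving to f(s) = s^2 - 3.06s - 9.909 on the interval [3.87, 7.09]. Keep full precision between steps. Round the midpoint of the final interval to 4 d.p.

5.0272

f(3.870000) = -6.774300, f(7.090000) = 18.663700 (opposite signs)
step 1: m = 5.480000, f(m) = 3.352600 > 0 → root in [3.870000, 5.480000]
step 2: m = 4.675000, f(m) = -2.358875 < 0 → root in [4.675000, 5.480000]
step 3: m = 5.077500, f(m) = 0.334856 > 0 → root in [4.675000, 5.077500]
step 4: m = 4.876250, f(m) = -1.052511 < 0 → root in [4.876250, 5.077500]
step 5: m = 4.976875, f(m) = -0.368953 < 0 → root in [4.976875, 5.077500]
Midpoint of [4.976875, 5.077500] = 5.027188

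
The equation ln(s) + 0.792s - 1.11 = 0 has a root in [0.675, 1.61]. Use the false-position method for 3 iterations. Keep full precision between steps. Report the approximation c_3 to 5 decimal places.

f(0.675000) = -0.968443, f(1.610000) = 0.641354
step 1: c = 1.237490, f(c) = 0.083176 > 0 → new bracket [0.675000, 1.237490]
step 2: c = 1.193000, f(c) = 0.011327 > 0 → new bracket [0.675000, 1.193000]
step 3: c = 1.187011, f(c) = 0.001552 > 0 → new bracket [0.675000, 1.187011]

1.18701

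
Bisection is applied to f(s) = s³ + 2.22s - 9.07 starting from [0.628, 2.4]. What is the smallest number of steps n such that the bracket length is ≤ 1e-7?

25

Initial width b − a = 2.4 − 0.628 = 1.772000.
After n steps the width is (b−a)/2^n; need (b−a)/2^n ≤ 1e-7.
So n ≥ log₂(1.772000/1e-7) = log₂(17720000.0000) ≈ 24.0789.
Hence n = 25.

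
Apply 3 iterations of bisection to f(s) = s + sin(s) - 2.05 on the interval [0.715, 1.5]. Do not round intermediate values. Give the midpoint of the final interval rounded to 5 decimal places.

f(0.715000) = -0.679383, f(1.500000) = 0.447495 (opposite signs)
step 1: m = 1.107500, f(m) = -0.047916 < 0 → root in [1.107500, 1.500000]
step 2: m = 1.303750, f(m) = 0.218305 > 0 → root in [1.107500, 1.303750]
step 3: m = 1.205625, f(m) = 0.089688 > 0 → root in [1.107500, 1.205625]
Midpoint of [1.107500, 1.205625] = 1.156562

1.15656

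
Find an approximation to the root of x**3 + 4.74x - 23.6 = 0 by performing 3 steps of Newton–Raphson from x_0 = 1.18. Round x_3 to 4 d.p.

2.3304

f'(x) = 3x**2 + 4.74
x_0 = 1.180000: f = -16.363768, f' = 8.917200 → x_1 = 1.180000 - (-16.363768)/(8.917200) = 3.015079
x_1 = 3.015079: f = 18.100663, f' = 32.012107 → x_2 = 3.015079 - (18.100663)/(32.012107) = 2.449647
x_2 = 2.449647: f = 2.711105, f' = 22.742317 → x_3 = 2.449647 - (2.711105)/(22.742317) = 2.330438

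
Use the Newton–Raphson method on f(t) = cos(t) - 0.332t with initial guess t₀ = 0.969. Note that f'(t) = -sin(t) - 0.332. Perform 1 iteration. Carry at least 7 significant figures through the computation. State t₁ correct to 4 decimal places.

Newton update: t ← t − f(t)/f'(t).
t_0 = 0.969000: f = 0.244416, f' = -1.156320 → t_1 = 0.969000 - (0.244416)/(-1.156320) = 1.180374

1.1804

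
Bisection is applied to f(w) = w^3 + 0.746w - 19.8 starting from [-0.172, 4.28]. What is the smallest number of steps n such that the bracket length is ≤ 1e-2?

Initial width b − a = 4.28 − -0.172 = 4.452000.
After n steps the width is (b−a)/2^n; need (b−a)/2^n ≤ 1e-2.
So n ≥ log₂(4.452000/1e-2) = log₂(445.2000) ≈ 8.7983.
Hence n = 9.

9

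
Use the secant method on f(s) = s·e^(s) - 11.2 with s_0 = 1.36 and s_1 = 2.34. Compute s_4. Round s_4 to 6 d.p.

f(s_0) = -5.901177, f(s_1) = 13.092094
s_2 = 2.340000 - (13.092094)·(2.340000 - 1.360000)/(13.092094 - (-5.901177)) = 1.664484; f(s_2) = -2.406615
s_3 = 1.664484 - (-2.406615)·(1.664484 - 2.340000)/(-2.406615 - (13.092094)) = 1.769377; f(s_3) = -0.818711
s_4 = 1.769377 - (-0.818711)·(1.769377 - 1.664484)/(-0.818711 - (-2.406615)) = 1.823459; f(s_4) = 0.093133

1.823459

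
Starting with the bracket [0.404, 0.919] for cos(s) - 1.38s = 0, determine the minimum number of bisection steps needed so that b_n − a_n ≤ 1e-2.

6

Initial width b − a = 0.919 − 0.404 = 0.515000.
After n steps the width is (b−a)/2^n; need (b−a)/2^n ≤ 1e-2.
So n ≥ log₂(0.515000/1e-2) = log₂(51.5000) ≈ 5.6865.
Hence n = 6.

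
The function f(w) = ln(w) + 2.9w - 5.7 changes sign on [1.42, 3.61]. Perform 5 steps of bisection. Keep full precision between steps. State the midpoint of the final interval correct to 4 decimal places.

1.7964

f(1.420000) = -1.231343, f(3.610000) = 6.052708 (opposite signs)
step 1: m = 2.515000, f(m) = 2.515773 > 0 → root in [1.420000, 2.515000]
step 2: m = 1.967500, f(m) = 0.682514 > 0 → root in [1.420000, 1.967500]
step 3: m = 1.693750, f(m) = -0.261180 < 0 → root in [1.693750, 1.967500]
step 4: m = 1.830625, f(m) = 0.213470 > 0 → root in [1.693750, 1.830625]
step 5: m = 1.762188, f(m) = -0.023100 < 0 → root in [1.762188, 1.830625]
Midpoint of [1.762188, 1.830625] = 1.796406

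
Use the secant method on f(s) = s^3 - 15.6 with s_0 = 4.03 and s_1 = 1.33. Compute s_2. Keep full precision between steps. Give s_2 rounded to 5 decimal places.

f(s_0) = 49.850827, f(s_1) = -13.247363
s_2 = 1.330000 - (-13.247363)·(1.330000 - 4.030000)/(-13.247363 - (49.850827)) = 1.896861; f(s_2) = -8.774943

1.89686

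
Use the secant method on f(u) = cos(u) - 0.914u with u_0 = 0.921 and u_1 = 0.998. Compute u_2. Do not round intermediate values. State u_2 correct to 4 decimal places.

f(u_0) = -0.236770, f(u_1) = -0.370188
u_2 = 0.998000 - (-0.370188)·(0.998000 - 0.921000)/(-0.370188 - (-0.236770)) = 0.784352; f(u_2) = -0.009052

0.7844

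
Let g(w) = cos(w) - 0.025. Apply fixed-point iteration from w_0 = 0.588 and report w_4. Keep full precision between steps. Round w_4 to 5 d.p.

w_1 = g(0.588000) = 0.807052
w_2 = g(0.807052) = 0.666631
w_3 = g(0.666631) = 0.760909
w_4 = g(0.760909) = 0.699209

0.69921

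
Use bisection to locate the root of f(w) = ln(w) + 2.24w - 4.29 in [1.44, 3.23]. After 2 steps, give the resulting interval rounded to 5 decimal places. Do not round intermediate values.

[1.44000, 1.88750]

f(1.440000) = -0.699757, f(3.230000) = 4.117682 (opposite signs)
step 1: m = 2.335000, f(m) = 1.788412 > 0 → root in [1.440000, 2.335000]
step 2: m = 1.887500, f(m) = 0.573253 > 0 → root in [1.440000, 1.887500]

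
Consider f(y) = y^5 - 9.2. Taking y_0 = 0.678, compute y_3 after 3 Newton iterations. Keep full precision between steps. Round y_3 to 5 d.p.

f'(y) = 5y^4
y_0 = 0.678000: f = -9.056732, f' = 1.056547 → y_1 = 0.678000 - (-9.056732)/(1.056547) = 9.250012
y_1 = 9.250012: f = 67709.931372, f' = 36604.890108 → y_2 = 9.250012 - (67709.931372)/(36604.890108) = 7.400261
y_2 = 7.400261: f = 22184.773544, f' = 14995.400019 → y_3 = 7.400261 - (22184.773544)/(14995.400019) = 5.920822

5.92082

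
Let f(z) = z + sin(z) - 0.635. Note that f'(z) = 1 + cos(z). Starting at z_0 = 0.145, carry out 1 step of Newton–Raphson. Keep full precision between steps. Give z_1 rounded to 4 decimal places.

0.3187

z_0 = 0.145000: f = -0.345508, f' = 1.989506 → z_1 = 0.145000 - (-0.345508)/(1.989506) = 0.318665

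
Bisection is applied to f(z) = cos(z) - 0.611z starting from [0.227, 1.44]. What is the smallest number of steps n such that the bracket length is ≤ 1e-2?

7

Initial width b − a = 1.44 − 0.227 = 1.213000.
After n steps the width is (b−a)/2^n; need (b−a)/2^n ≤ 1e-2.
So n ≥ log₂(1.213000/1e-2) = log₂(121.3000) ≈ 6.9224.
Hence n = 7.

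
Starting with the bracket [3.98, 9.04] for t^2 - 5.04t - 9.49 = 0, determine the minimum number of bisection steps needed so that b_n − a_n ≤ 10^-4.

16

Initial width b − a = 9.04 − 3.98 = 5.060000.
After n steps the width is (b−a)/2^n; need (b−a)/2^n ≤ 10^-4.
So n ≥ log₂(5.060000/10^-4) = log₂(50600.0000) ≈ 15.6268.
Hence n = 16.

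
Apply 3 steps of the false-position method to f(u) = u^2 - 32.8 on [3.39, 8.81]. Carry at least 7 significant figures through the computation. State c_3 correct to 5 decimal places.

5.69919

f(3.390000) = -21.307900, f(8.810000) = 44.816100
step 1: c = 5.136549, f(c) = -6.415863 < 0 → new bracket [5.136549, 8.810000]
step 2: c = 5.596581, f(c) = -1.478276 < 0 → new bracket [5.596581, 8.810000]
step 3: c = 5.699193, f(c) = -0.319204 < 0 → new bracket [5.699193, 8.810000]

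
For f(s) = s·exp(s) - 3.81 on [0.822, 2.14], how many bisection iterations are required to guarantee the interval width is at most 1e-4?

14

Initial width b − a = 2.14 − 0.822 = 1.318000.
After n steps the width is (b−a)/2^n; need (b−a)/2^n ≤ 1e-4.
So n ≥ log₂(1.318000/1e-4) = log₂(13180.0000) ≈ 13.6861.
Hence n = 14.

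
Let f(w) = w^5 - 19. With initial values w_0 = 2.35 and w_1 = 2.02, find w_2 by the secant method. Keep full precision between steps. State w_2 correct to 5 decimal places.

1.89306

Secant update: w_(k+1) = w_k − f(w_k)·(w_k − w_(k-1))/(f(w_k) − f(w_(k-1))).
f(w_0) = 52.670315, f(w_1) = 14.632322
w_2 = 2.020000 - (14.632322)·(2.020000 - 2.350000)/(14.632322 - (52.670315)) = 1.893057; f(w_2) = 5.311860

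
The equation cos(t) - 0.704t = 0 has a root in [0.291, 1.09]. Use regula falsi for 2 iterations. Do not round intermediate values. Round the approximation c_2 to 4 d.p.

f(0.291000) = 0.753093, f(1.090000) = -0.304875
step 1: c = 0.859752, f(c) = 0.047360 > 0 → new bracket [0.859752, 1.090000]
step 2: c = 0.890710, f(c) = 0.001800 > 0 → new bracket [0.890710, 1.090000]

0.8907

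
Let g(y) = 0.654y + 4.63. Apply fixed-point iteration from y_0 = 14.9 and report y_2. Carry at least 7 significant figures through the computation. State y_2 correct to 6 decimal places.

y_1 = g(14.900000) = 14.374600
y_2 = g(14.374600) = 14.030988

14.030988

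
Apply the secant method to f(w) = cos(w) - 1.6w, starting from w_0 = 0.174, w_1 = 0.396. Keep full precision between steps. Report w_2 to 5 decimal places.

0.54968

f(w_0) = 0.706500, f(w_1) = 0.289011
w_2 = 0.396000 - (0.289011)·(0.396000 - 0.174000)/(0.289011 - (0.706500)) = 0.549682; f(w_2) = -0.026800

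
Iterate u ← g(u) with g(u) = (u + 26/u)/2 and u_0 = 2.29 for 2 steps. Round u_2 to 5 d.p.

5.31657

u_1 = g(2.290000) = 6.821856
u_2 = g(6.821856) = 5.316568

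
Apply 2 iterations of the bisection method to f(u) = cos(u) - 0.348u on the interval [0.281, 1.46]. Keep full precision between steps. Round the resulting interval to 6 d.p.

[0.870500, 1.165250]

f(0.281000) = 0.862991, f(1.460000) = -0.397510 (opposite signs)
step 1: m = 0.870500, f(m) = 0.341510 > 0 → root in [0.870500, 1.460000]
step 2: m = 1.165250, f(m) = -0.010986 < 0 → root in [0.870500, 1.165250]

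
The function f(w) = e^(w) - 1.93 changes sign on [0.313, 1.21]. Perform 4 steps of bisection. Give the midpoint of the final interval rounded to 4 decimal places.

f(0.313000) = -0.562478, f(1.210000) = 1.423485 (opposite signs)
step 1: m = 0.761500, f(m) = 0.211486 > 0 → root in [0.313000, 0.761500]
step 2: m = 0.537250, f(m) = -0.218706 < 0 → root in [0.537250, 0.761500]
step 3: m = 0.649375, f(m) = -0.015656 < 0 → root in [0.649375, 0.761500]
step 4: m = 0.705437, f(m) = 0.094732 > 0 → root in [0.649375, 0.705437]
Midpoint of [0.649375, 0.705437] = 0.677406

0.6774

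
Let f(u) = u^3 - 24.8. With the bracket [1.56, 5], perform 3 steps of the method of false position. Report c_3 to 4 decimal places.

f(1.560000) = -21.003584, f(5.000000) = 100.200000
step 1: c = 2.156124, f(c) = -14.776462 < 0 → new bracket [2.156124, 5.000000]
step 2: c = 2.521611, f(c) = -8.766282 < 0 → new bracket [2.521611, 5.000000]
step 3: c = 2.720996, f(c) = -4.654236 < 0 → new bracket [2.720996, 5.000000]

2.7210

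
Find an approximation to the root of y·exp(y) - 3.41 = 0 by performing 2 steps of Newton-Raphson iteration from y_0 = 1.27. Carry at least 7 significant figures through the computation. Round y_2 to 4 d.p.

Newton update: y ← y − f(y)/f'(y).
f'(y) = (y + 1)·exp(y)
y_0 = 1.270000: f = 1.112283, f' = 8.083135 → y_1 = 1.270000 - (1.112283)/(8.083135) = 1.132395
y_1 = 1.132395: f = 0.103909, f' = 6.616988 → y_2 = 1.132395 - (0.103909)/(6.616988) = 1.116691

1.1167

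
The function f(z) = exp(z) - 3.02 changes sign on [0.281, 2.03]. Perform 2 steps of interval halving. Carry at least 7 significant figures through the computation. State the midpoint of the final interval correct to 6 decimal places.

f(0.281000) = -1.695546, f(2.030000) = 4.594086 (opposite signs)
step 1: m = 1.155500, f(m) = 0.155611 > 0 → root in [0.281000, 1.155500]
step 2: m = 0.718250, f(m) = -0.969159 < 0 → root in [0.718250, 1.155500]
Midpoint of [0.718250, 1.155500] = 0.936875

0.936875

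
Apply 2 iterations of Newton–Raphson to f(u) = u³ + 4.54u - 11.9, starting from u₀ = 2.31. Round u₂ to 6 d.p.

f'(u) = 3u² + 4.54
u_0 = 2.310000: f = 10.913791, f' = 20.548300 → u_1 = 2.310000 - (10.913791)/(20.548300) = 1.778871
u_1 = 1.778871: f = 1.805107, f' = 14.033150 → u_2 = 1.778871 - (1.805107)/(14.033150) = 1.650240

1.650240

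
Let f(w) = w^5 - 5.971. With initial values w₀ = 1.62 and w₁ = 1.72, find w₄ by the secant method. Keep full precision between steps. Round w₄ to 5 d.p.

1.43099

f(w_0) = 5.186710, f(w_1) = 9.082665
w_2 = 1.720000 - (9.082665)·(1.720000 - 1.620000)/(9.082665 - (5.186710)) = 1.486869; f(w_2) = 1.296148
w_3 = 1.486869 - (1.296148)·(1.486869 - 1.720000)/(1.296148 - (9.082665)) = 1.448062; f(w_3) = 0.396019
w_4 = 1.448062 - (0.396019)·(1.448062 - 1.486869)/(0.396019 - (1.296148)) = 1.430989; f(w_4) = 0.029412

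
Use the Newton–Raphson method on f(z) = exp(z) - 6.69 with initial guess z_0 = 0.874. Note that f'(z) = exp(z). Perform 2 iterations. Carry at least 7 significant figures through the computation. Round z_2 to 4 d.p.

2.1309

z_0 = 0.874000: f = -4.293522, f' = 2.396478 → z_1 = 0.874000 - (-4.293522)/(2.396478) = 2.665597
z_1 = 2.665597: f = 7.686531, f' = 14.376531 → z_2 = 2.665597 - (7.686531)/(14.376531) = 2.130939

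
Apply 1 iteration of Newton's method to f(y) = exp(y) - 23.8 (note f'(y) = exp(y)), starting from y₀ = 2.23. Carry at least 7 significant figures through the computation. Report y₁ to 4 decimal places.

y_0 = 2.230000: f = -14.500134, f' = 9.299866 → y_1 = 2.230000 - (-14.500134)/(9.299866) = 3.789177

3.7892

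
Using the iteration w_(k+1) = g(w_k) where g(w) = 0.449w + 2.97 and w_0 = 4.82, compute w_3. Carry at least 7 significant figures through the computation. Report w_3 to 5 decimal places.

w_1 = g(4.820000) = 5.134180
w_2 = g(5.134180) = 5.275247
w_3 = g(5.275247) = 5.338586

5.33859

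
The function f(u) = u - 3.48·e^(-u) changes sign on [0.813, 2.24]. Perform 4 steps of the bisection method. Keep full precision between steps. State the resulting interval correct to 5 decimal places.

f(0.813000) = -0.730469, f(2.240000) = 1.869524 (opposite signs)
step 1: m = 1.526500, f(m) = 0.770314 > 0 → root in [0.813000, 1.526500]
step 2: m = 1.169750, f(m) = 0.089403 > 0 → root in [0.813000, 1.169750]
step 3: m = 0.991375, f(m) = -0.299935 < 0 → root in [0.991375, 1.169750]
step 4: m = 1.080563, f(m) = -0.100565 < 0 → root in [1.080563, 1.169750]

[1.08056, 1.16975]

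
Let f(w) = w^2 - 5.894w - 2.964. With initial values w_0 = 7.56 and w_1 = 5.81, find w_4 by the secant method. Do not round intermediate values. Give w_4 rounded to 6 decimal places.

6.359932

Secant update: w_(k+1) = w_k − f(w_k)·(w_k − w_(k-1))/(f(w_k) − f(w_(k-1))).
f(w_0) = 9.630960, f(w_1) = -3.452040
w_2 = 5.810000 - (-3.452040)·(5.810000 - 7.560000)/(-3.452040 - (9.630960)) = 6.271750; f(w_2) = -0.594849
w_3 = 6.271750 - (-0.594849)·(6.271750 - 5.810000)/(-0.594849 - (-3.452040)) = 6.367883; f(w_3) = 0.053631
w_4 = 6.367883 - (0.053631)·(6.367883 - 6.271750)/(0.053631 - (-0.594849)) = 6.359932; f(w_4) = -0.000701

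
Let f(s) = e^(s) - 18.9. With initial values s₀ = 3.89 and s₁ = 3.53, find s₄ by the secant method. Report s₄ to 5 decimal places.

Secant update: s_(k+1) = s_k − f(s_k)·(s_k − s_(k-1))/(f(s_k) − f(s_(k-1))).
f(s_0) = 30.010887, f(s_1) = 15.223968
s_2 = 3.530000 - (15.223968)·(3.530000 - 3.890000)/(15.223968 - (30.010887)) = 3.159360; f(s_2) = 4.655508
s_3 = 3.159360 - (4.655508)·(3.159360 - 3.530000)/(4.655508 - (15.223968)) = 2.996089; f(s_3) = 1.107137
s_4 = 2.996089 - (1.107137)·(2.996089 - 3.159360)/(1.107137 - (4.655508)) = 2.945147; f(s_4) = 0.113449

2.94515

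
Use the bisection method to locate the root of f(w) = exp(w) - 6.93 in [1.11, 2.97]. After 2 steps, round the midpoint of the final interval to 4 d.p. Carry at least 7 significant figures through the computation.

f(1.110000) = -3.895642, f(2.970000) = 12.561920 (opposite signs)
step 1: m = 2.040000, f(m) = 0.760609 > 0 → root in [1.110000, 2.040000]
step 2: m = 1.575000, f(m) = -2.099258 < 0 → root in [1.575000, 2.040000]
Midpoint of [1.575000, 2.040000] = 1.807500

1.8075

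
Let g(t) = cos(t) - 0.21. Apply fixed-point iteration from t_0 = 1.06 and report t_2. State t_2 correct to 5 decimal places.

t_1 = g(1.060000) = 0.278872
t_2 = g(0.278872) = 0.751367

0.75137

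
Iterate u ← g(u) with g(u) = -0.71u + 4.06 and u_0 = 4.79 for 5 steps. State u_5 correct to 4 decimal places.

u_1 = g(4.790000) = 0.659100
u_2 = g(0.659100) = 3.592039
u_3 = g(3.592039) = 1.509652
u_4 = g(1.509652) = 2.988147
u_5 = g(2.988147) = 1.938416

1.9384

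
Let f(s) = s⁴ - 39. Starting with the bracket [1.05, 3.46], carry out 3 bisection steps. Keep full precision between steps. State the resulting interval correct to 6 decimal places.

[2.255000, 2.556250]

f(1.050000) = -37.784494, f(3.460000) = 104.319207 (opposite signs)
step 1: m = 2.255000, f(m) = -13.142521 < 0 → root in [2.255000, 3.460000]
step 2: m = 2.857500, f(m) = 27.672226 > 0 → root in [2.255000, 2.857500]
step 3: m = 2.556250, f(m) = 3.698567 > 0 → root in [2.255000, 2.556250]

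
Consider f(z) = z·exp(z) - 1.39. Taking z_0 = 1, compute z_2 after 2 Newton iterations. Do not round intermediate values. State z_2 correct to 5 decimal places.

0.69712

f'(z) = (z + 1)·exp(z)
z_0 = 1.000000: f = 1.328282, f' = 5.436564 → z_1 = 1.000000 - (1.328282)/(5.436564) = 0.755676
z_1 = 0.755676: f = 0.218873, f' = 3.737924 → z_2 = 0.755676 - (0.218873)/(3.737924) = 0.697122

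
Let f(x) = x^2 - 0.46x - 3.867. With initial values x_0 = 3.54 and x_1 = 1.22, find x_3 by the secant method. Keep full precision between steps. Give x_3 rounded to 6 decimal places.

f(x_0) = 7.036200, f(x_1) = -2.939800
x_2 = 1.220000 - (-2.939800)·(1.220000 - 3.540000)/(-2.939800 - (7.036200)) = 1.903674; f(x_2) = -1.118714
x_3 = 1.903674 - (-1.118714)·(1.903674 - 1.220000)/(-1.118714 - (-2.939800)) = 2.323663; f(x_3) = 0.463526

2.323663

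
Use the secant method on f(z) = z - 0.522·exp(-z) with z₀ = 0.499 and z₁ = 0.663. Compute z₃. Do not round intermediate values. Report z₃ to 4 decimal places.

0.3633

f(z_0) = 0.182074, f(z_1) = 0.394012
z_2 = 0.663000 - (0.394012)·(0.663000 - 0.499000)/(0.394012 - (0.182074)) = 0.358109; f(z_2) = -0.006768
z_3 = 0.358109 - (-0.006768)·(0.358109 - 0.663000)/(-0.006768 - (0.394012)) = 0.363257; f(z_3) = 0.000255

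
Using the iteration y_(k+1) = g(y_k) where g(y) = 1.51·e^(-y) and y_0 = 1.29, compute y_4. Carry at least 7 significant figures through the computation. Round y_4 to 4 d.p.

y_1 = g(1.290000) = 0.415659
y_2 = g(0.415659) = 0.996457
y_3 = g(0.996457) = 0.557470
y_4 = g(0.557470) = 0.864711

0.8647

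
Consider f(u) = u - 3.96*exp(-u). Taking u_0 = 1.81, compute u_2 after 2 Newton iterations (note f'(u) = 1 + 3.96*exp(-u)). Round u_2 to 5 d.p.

Newton update: u ← u − f(u)/f'(u).
u_0 = 1.810000: f = 1.161930, f' = 1.648070 → u_1 = 1.810000 - (1.161930)/(1.648070) = 1.104976
u_1 = 1.104976: f = -0.206651, f' = 2.311627 → u_2 = 1.104976 - (-0.206651)/(2.311627) = 1.194372

1.19437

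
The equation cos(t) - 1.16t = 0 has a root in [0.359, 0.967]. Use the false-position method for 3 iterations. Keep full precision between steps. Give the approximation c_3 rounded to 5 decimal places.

False-position update: c = (a·f(b) − b·f(a))/(f(b) − f(a)); replace the endpoint whose sign matches f(c).
f(0.359000) = 0.519809, f(0.967000) = -0.553948
step 1: c = 0.653334, f(c) = 0.036193 > 0 → new bracket [0.653334, 0.967000]
step 2: c = 0.672572, f(c) = 0.002039 > 0 → new bracket [0.672572, 0.967000]
step 3: c = 0.673651, f(c) = 0.000113 > 0 → new bracket [0.673651, 0.967000]

0.67365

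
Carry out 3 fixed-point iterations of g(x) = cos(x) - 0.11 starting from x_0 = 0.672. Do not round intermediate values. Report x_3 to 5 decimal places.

x_1 = g(0.672000) = 0.672578
x_2 = g(0.672578) = 0.672218
x_3 = g(0.672218) = 0.672442

0.67244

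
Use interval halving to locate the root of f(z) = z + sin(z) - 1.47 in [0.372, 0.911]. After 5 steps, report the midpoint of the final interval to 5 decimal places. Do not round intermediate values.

0.76783

f(0.372000) = -0.734521, f(0.911000) = 0.231117 (opposite signs)
step 1: m = 0.641500, f(m) = -0.230102 < 0 → root in [0.641500, 0.911000]
step 2: m = 0.776250, f(m) = 0.006859 > 0 → root in [0.641500, 0.776250]
step 3: m = 0.708875, f(m) = -0.110145 < 0 → root in [0.708875, 0.776250]
step 4: m = 0.742563, f(m) = -0.051259 < 0 → root in [0.742563, 0.776250]
step 5: m = 0.759406, f(m) = -0.022103 < 0 → root in [0.759406, 0.776250]
Midpoint of [0.759406, 0.776250] = 0.767828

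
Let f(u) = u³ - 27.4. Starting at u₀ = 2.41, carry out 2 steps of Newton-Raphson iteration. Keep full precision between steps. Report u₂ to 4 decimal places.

3.0231

f'(u) = 3u²
u_0 = 2.410000: f = -13.402479, f' = 17.424300 → u_1 = 2.410000 - (-13.402479)/(17.424300) = 3.179183
u_1 = 3.179183: f = 4.732659, f' = 30.321618 → u_2 = 3.179183 - (4.732659)/(30.321618) = 3.023101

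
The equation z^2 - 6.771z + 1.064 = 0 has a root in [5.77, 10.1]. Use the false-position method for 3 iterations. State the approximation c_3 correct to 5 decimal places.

f(5.770000) = -4.711770, f(10.100000) = 34.686900
step 1: c = 6.287834, f(c) = -1.974069 < 0 → new bracket [6.287834, 10.100000]
step 2: c = 6.493106, f(c) = -0.740395 < 0 → new bracket [6.493106, 10.100000]
step 3: c = 6.568487, f(c) = -0.266207 < 0 → new bracket [6.568487, 10.100000]

6.56849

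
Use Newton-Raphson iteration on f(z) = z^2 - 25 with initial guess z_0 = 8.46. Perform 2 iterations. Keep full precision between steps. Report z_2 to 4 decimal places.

f'(z) = 2z
z_0 = 8.460000: f = 46.571600, f' = 16.920000 → z_1 = 8.460000 - (46.571600)/(16.920000) = 5.707541
z_1 = 5.707541: f = 7.576029, f' = 11.415083 → z_2 = 5.707541 - (7.576029)/(11.415083) = 5.043856

5.0439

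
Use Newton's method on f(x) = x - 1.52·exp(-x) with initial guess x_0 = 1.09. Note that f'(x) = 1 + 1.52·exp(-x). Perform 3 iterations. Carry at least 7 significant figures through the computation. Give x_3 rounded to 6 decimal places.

0.731444

x_0 = 1.090000: f = 0.578951, f' = 1.511049 → x_1 = 1.090000 - (0.578951)/(1.511049) = 0.706855
x_1 = 0.706855: f = -0.042798, f' = 1.749653 → x_2 = 0.706855 - (-0.042798)/(1.749653) = 0.731316
x_2 = 0.731316: f = -0.000222, f' = 1.731538 → x_3 = 0.731316 - (-0.000222)/(1.731538) = 0.731444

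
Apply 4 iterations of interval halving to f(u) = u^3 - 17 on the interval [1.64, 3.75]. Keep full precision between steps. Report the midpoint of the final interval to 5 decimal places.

2.62906

f(1.640000) = -12.589056, f(3.750000) = 35.734375 (opposite signs)
step 1: m = 2.695000, f(m) = 2.573852 > 0 → root in [1.640000, 2.695000]
step 2: m = 2.167500, f(m) = -6.816963 < 0 → root in [2.167500, 2.695000]
step 3: m = 2.431250, f(m) = -2.628938 < 0 → root in [2.431250, 2.695000]
step 4: m = 2.563125, f(m) = -0.161269 < 0 → root in [2.563125, 2.695000]
Midpoint of [2.563125, 2.695000] = 2.629062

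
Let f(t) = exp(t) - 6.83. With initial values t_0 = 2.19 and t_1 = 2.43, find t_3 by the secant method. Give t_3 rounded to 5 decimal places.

f(t_0) = 2.105213, f(t_1) = 4.528882
t_2 = 2.430000 - (4.528882)·(2.430000 - 2.190000)/(4.528882 - (2.105213)) = 1.981535; f(t_2) = 0.423866
t_3 = 1.981535 - (0.423866)·(1.981535 - 2.430000)/(0.423866 - (4.528882)) = 1.935228; f(t_3) = 0.095623

1.93523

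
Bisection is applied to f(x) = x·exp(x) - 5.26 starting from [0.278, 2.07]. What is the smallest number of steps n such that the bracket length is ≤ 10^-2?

Initial width b − a = 2.07 − 0.278 = 1.792000.
After n steps the width is (b−a)/2^n; need (b−a)/2^n ≤ 10^-2.
So n ≥ log₂(1.792000/10^-2) = log₂(179.2000) ≈ 7.4854.
Hence n = 8.

8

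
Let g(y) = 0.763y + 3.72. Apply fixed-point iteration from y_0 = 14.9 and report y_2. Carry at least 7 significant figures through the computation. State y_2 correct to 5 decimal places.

y_1 = g(14.900000) = 15.088700
y_2 = g(15.088700) = 15.232678

15.23268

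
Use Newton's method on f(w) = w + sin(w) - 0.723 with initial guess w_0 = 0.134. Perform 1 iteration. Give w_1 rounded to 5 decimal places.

0.36273

Newton update: w ← w − f(w)/f'(w).
f'(w) = 1 + cos(w)
w_0 = 0.134000: f = -0.455401, f' = 1.991035 → w_1 = 0.134000 - (-0.455401)/(1.991035) = 0.362726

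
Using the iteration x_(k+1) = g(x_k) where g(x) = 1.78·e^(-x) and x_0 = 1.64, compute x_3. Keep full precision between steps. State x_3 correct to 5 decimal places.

x_1 = g(1.640000) = 0.345284
x_2 = g(0.345284) = 1.260274
x_3 = g(1.260274) = 0.504766

0.50477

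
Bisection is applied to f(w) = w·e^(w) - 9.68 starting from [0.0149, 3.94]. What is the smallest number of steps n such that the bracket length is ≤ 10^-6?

22

Initial width b − a = 3.94 − 0.0149 = 3.925100.
After n steps the width is (b−a)/2^n; need (b−a)/2^n ≤ 10^-6.
So n ≥ log₂(3.925100/10^-6) = log₂(3925100.0000) ≈ 21.9043.
Hence n = 22.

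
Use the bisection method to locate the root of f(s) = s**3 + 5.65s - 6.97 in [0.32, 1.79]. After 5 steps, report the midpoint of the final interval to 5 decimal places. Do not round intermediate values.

1.03203

f(0.320000) = -5.129232, f(1.790000) = 8.878839 (opposite signs)
step 1: m = 1.055000, f(m) = 0.164991 > 0 → root in [0.320000, 1.055000]
step 2: m = 0.687500, f(m) = -2.760674 < 0 → root in [0.687500, 1.055000]
step 3: m = 0.871250, f(m) = -1.386092 < 0 → root in [0.871250, 1.055000]
step 4: m = 0.963125, f(m) = -0.634940 < 0 → root in [0.963125, 1.055000]
step 5: m = 1.009062, f(m) = -0.241362 < 0 → root in [1.009062, 1.055000]
Midpoint of [1.009062, 1.055000] = 1.032031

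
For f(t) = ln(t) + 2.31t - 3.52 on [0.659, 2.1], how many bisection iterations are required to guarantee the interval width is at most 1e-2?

Initial width b − a = 2.1 − 0.659 = 1.441000.
After n steps the width is (b−a)/2^n; need (b−a)/2^n ≤ 1e-2.
So n ≥ log₂(1.441000/1e-2) = log₂(144.1000) ≈ 7.1709.
Hence n = 8.

8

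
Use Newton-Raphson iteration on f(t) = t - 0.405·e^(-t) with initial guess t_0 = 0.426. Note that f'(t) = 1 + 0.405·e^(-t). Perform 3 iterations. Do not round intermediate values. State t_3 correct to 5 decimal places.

0.30002

t_0 = 0.426000: f = 0.161488, f' = 1.264512 → t_1 = 0.426000 - (0.161488)/(1.264512) = 0.298292
t_1 = 0.298292: f = -0.002252, f' = 1.300544 → t_2 = 0.298292 - (-0.002252)/(1.300544) = 0.300024
t_2 = 0.300024: f = -0.000000, f' = 1.300024 → t_3 = 0.300024 - (-0.000000)/(1.300024) = 0.300024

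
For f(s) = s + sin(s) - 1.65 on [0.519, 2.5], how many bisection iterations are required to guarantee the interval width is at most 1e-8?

28

Initial width b − a = 2.5 − 0.519 = 1.981000.
After n steps the width is (b−a)/2^n; need (b−a)/2^n ≤ 1e-8.
So n ≥ log₂(1.981000/1e-8) = log₂(198100000.0000) ≈ 27.5617.
Hence n = 28.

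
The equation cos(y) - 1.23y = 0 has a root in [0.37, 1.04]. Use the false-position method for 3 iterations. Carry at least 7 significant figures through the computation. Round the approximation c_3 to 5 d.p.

f(0.370000) = 0.477227, f(1.040000) = -0.772980
step 1: c = 0.625751, f(c) = 0.040849 > 0 → new bracket [0.625751, 1.040000]
step 2: c = 0.646544, f(c) = 0.002921 > 0 → new bracket [0.646544, 1.040000]
step 3: c = 0.648025, f(c) = 0.000206 > 0 → new bracket [0.648025, 1.040000]

0.64803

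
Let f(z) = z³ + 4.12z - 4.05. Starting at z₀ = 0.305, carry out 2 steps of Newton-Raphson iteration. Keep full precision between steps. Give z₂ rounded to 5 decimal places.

f'(z) = 3z² + 4.12
z_0 = 0.305000: f = -2.765027, f' = 4.399075 → z_1 = 0.305000 - (-2.765027)/(4.399075) = 0.933547
z_1 = 0.933547: f = 0.609812, f' = 6.734533 → z_2 = 0.933547 - (0.609812)/(6.734533) = 0.842997

0.84300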